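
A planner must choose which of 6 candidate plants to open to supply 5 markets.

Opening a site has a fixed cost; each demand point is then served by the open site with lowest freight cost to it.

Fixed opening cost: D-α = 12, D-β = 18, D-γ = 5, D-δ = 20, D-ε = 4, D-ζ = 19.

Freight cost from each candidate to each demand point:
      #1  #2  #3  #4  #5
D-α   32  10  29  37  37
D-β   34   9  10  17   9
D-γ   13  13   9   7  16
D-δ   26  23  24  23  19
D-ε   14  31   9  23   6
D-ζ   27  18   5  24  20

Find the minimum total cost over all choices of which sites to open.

Open {D-γ, D-ε}: assign each demand point to its cheapest open site.
  #1→D-γ 13, #2→D-γ 13, #3→D-γ 9, #4→D-γ 7, #5→D-ε 6
  freight cost 48, fixed 9 → total 57.
Compare {D-γ}: freight cost 58 + fixed 5 = 63.
Compare {D-α, D-γ, D-ε}: freight cost 45 + fixed 21 = 66.
Compare {D-β, D-γ}: freight cost 47 + fixed 23 = 70.
All other subsets cost ≥ 63. Minimum total cost: 57.

57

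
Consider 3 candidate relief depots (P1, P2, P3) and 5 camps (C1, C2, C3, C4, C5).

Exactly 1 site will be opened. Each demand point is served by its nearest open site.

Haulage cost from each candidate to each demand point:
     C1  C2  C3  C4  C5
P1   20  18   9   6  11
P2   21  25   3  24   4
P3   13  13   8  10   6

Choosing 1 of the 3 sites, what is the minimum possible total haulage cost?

Open {P3}.
  C1→P3 13, C2→P3 13, C3→P3 8, C4→P3 10, C5→P3 6  ⇒ total 50.
Compare {P1}: total 64.
Compare {P2}: total 77.

50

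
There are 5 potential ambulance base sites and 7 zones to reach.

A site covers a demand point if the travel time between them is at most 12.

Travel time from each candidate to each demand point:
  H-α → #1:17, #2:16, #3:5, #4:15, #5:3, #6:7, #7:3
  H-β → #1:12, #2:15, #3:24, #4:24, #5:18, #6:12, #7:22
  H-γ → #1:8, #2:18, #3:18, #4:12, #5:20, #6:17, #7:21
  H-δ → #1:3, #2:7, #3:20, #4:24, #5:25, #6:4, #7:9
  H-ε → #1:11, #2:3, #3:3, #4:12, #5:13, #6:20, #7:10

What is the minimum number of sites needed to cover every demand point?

2

Coverage sets (demand points within 12 of each site):
  H-α: {#3, #5, #6, #7}
  H-β: {#1, #6}
  H-γ: {#1, #4}
  H-δ: {#1, #2, #6, #7}
  H-ε: {#1, #2, #3, #4, #7}
No single site covers all 7 demand points.
But {H-α, H-ε} covers everything, so the minimum is 2.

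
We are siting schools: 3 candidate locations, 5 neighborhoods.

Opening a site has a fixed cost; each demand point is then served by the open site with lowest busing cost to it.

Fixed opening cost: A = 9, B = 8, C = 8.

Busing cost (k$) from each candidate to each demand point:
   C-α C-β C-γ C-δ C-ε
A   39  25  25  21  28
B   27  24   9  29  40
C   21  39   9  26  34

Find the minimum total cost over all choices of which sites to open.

121

Open {A, C}: assign each demand point to its cheapest open site.
  C-α→C 21, C-β→A 25, C-γ→C 9, C-δ→A 21, C-ε→A 28
  busing cost 104, fixed 17 → total 121.
Compare {A, B}: busing cost 109 + fixed 17 = 126.
Compare {A, B, C}: busing cost 103 + fixed 25 = 128.
Compare {B, C}: busing cost 114 + fixed 16 = 130.
All other subsets cost ≥ 126. Minimum total cost: 121.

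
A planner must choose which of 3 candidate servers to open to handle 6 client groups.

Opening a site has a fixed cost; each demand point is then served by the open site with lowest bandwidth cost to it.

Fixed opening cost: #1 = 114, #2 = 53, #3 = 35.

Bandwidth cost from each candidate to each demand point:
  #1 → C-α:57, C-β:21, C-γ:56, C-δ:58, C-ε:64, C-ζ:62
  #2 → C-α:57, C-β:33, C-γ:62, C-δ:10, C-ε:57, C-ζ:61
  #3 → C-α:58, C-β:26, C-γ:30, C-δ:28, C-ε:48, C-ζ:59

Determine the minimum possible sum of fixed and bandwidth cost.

284

Open {#3}: assign each demand point to its cheapest open site.
  C-α→#3 58, C-β→#3 26, C-γ→#3 30, C-δ→#3 28, C-ε→#3 48, C-ζ→#3 59
  bandwidth cost 249, fixed 35 → total 284.
Compare {#2, #3}: bandwidth cost 230 + fixed 88 = 318.
Compare {#2}: bandwidth cost 280 + fixed 53 = 333.
Compare {#1, #3}: bandwidth cost 243 + fixed 149 = 392.
All other subsets cost ≥ 318. Minimum total cost: 284.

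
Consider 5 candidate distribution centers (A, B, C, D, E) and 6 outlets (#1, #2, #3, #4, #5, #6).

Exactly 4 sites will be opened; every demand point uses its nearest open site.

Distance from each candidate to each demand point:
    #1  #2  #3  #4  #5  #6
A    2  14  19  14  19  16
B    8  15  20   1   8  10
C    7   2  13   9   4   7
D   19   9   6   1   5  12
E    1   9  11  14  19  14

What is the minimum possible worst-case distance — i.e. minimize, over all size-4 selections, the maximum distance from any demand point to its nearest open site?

7

Open {A, B, C, D}.
  Farthest demand point is #6 at distance 7 (to C); all others are ≤ 7.
With {A, C, D, E} the worst case is 7.
With {B, C, D, E} the worst case is 7.
No size-4 selection achieves below 7.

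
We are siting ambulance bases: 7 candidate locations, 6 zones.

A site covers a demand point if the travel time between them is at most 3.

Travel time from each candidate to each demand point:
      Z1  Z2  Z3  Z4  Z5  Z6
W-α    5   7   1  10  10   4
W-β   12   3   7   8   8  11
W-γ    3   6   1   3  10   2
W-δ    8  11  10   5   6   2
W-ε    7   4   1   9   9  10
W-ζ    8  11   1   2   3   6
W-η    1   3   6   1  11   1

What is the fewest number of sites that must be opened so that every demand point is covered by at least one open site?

2

Coverage sets (demand points within 3 of each site):
  W-α: {Z3}
  W-β: {Z2}
  W-γ: {Z1, Z3, Z4, Z6}
  W-δ: {Z6}
  W-ε: {Z3}
  W-ζ: {Z3, Z4, Z5}
  W-η: {Z1, Z2, Z4, Z6}
No single site covers all 6 demand points.
But {W-ζ, W-η} covers everything, so the minimum is 2.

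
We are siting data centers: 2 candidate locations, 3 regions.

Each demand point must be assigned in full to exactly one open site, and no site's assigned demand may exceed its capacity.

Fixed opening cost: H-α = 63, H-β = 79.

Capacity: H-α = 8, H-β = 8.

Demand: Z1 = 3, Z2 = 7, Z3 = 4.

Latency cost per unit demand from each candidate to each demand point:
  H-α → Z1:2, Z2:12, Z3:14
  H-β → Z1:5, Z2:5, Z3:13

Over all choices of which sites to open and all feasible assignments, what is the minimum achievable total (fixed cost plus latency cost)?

Open {H-α, H-β}; cheapest assignment that respects the capacities:
  H-α (cap 8, load 7): Z1, Z3 — cost 3×2 + 4×14 = 62
  H-β (cap 8, load 7): Z2 — cost 7×5 = 35
  Shipping 97, fixed 142 → total 239.
  Any other capacity-feasible assignment to {H-α, H-β} ships for at least 97.
Total demand is 14 and no other set of sites has combined capacity ≥ 14, so {H-α, H-β} is the only feasible choice of open sites. Minimum: 239.

239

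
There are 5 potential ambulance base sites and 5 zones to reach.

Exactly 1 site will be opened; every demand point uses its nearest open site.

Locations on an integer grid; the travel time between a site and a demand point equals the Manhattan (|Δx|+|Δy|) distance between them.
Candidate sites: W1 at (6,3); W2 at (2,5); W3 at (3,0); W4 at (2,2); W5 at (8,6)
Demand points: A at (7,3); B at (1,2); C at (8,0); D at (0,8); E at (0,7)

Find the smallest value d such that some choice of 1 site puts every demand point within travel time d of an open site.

Open {W4}.
  Farthest demand point is C at travel time 8 (to W4); all others are ≤ 8.
With {W1} the worst case is 11.
With {W2} the worst case is 11.
No size-1 selection achieves below 8.

8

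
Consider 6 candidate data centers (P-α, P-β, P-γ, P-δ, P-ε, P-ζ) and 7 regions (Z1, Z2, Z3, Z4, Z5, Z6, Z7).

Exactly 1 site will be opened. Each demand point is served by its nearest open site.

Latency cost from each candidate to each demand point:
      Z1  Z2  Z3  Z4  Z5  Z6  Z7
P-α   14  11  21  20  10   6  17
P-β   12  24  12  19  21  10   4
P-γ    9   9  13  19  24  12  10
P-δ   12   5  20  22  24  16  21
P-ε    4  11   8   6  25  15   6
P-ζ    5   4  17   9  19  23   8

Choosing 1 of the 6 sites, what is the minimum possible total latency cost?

75

Open {P-ε}.
  Z1→P-ε 4, Z2→P-ε 11, Z3→P-ε 8, Z4→P-ε 6, Z5→P-ε 25, Z6→P-ε 15, Z7→P-ε 6  ⇒ total 75.
Compare {P-ζ}: total 85.
Compare {P-γ}: total 96.
No size-1 selection does better; minimum is 75.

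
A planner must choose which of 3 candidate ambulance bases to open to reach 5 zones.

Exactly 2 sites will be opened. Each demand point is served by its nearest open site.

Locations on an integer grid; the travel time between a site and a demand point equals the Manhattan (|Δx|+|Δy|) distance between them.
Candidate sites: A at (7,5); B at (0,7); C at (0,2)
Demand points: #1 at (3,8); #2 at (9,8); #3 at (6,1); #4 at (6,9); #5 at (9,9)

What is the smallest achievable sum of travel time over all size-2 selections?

25

Open {A, B}.
  #1→B 4, #2→A 5, #3→A 5, #4→A 5, #5→A 6  ⇒ total 25.
Compare {A, C}: total 28.
Compare {B, C}: total 40.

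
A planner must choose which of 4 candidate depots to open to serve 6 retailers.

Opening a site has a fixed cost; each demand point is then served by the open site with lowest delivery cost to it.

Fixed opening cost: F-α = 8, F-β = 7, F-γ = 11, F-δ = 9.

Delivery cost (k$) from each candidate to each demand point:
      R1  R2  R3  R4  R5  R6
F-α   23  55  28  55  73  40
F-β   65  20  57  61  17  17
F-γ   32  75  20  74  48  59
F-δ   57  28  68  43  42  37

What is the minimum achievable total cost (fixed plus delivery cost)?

172

Open {F-α, F-β, F-δ}: assign each demand point to its cheapest open site.
  R1→F-α 23, R2→F-β 20, R3→F-α 28, R4→F-δ 43, R5→F-β 17, R6→F-β 17
  delivery cost 148, fixed 24 → total 172.
Compare {F-α, F-β}: delivery cost 160 + fixed 15 = 175.
Compare {F-α, F-β, F-γ, F-δ}: delivery cost 140 + fixed 35 = 175.
Compare {F-β, F-γ, F-δ}: delivery cost 149 + fixed 27 = 176.
All other subsets cost ≥ 175. Minimum total cost: 172.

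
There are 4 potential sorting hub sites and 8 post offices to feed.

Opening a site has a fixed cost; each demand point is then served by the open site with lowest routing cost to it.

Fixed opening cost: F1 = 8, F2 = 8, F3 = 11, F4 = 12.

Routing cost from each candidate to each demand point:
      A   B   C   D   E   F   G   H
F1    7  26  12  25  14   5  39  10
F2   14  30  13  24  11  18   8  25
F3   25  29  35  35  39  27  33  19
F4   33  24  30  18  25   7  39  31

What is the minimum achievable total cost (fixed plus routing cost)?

Open {F1, F2}: assign each demand point to its cheapest open site.
  A→F1 7, B→F1 26, C→F1 12, D→F2 24, E→F2 11, F→F1 5, G→F2 8, H→F1 10
  routing cost 103, fixed 16 → total 119.
Compare {F1, F2, F4}: routing cost 95 + fixed 28 = 123.
Compare {F1, F2, F3}: routing cost 103 + fixed 27 = 130.
Compare {F1, F2, F3, F4}: routing cost 95 + fixed 39 = 134.
All other subsets cost ≥ 123. Minimum total cost: 119.

119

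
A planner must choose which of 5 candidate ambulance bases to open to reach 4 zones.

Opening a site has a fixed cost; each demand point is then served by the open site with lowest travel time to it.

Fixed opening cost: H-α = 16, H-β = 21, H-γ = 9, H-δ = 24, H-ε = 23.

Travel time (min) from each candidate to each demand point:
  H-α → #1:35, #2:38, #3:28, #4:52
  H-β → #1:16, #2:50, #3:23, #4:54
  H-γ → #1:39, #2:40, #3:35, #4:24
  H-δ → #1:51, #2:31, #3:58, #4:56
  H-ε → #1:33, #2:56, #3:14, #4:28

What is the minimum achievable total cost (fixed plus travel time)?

Open {H-β, H-γ}: assign each demand point to its cheapest open site.
  #1→H-β 16, #2→H-γ 40, #3→H-β 23, #4→H-γ 24
  travel time 103, fixed 30 → total 133.
Compare {H-γ, H-ε}: travel time 111 + fixed 32 = 143.
Compare {H-γ}: travel time 138 + fixed 9 = 147.
Compare {H-α, H-β, H-γ}: travel time 101 + fixed 46 = 147.
All other subsets cost ≥ 143. Minimum total cost: 133.

133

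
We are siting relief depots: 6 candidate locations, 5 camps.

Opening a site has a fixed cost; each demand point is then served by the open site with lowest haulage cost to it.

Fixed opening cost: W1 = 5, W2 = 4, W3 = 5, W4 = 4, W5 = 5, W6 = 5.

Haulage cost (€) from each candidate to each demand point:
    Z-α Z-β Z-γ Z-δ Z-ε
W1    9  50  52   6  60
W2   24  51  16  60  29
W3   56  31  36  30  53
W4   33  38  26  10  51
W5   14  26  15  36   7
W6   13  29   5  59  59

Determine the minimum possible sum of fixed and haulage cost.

68

Open {W1, W5, W6}: assign each demand point to its cheapest open site.
  Z-α→W1 9, Z-β→W5 26, Z-γ→W6 5, Z-δ→W1 6, Z-ε→W5 7
  haulage cost 53, fixed 15 → total 68.
Compare {W1, W2, W5, W6}: haulage cost 53 + fixed 19 = 72.
Compare {W1, W4, W5, W6}: haulage cost 53 + fixed 19 = 72.
Compare {W1, W5}: haulage cost 63 + fixed 10 = 73.
All other subsets cost ≥ 72. Minimum total cost: 68.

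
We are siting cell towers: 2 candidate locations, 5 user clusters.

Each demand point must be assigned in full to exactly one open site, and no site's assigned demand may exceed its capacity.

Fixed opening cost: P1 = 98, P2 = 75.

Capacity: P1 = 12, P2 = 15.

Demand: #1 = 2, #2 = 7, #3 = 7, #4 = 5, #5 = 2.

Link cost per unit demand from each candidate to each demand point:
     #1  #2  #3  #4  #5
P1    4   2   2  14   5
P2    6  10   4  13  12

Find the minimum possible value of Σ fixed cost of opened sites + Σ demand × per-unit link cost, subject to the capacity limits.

Open {P1, P2}; cheapest assignment that respects the capacities:
  P1 (cap 12, load 11): #1, #2, #5 — cost 2×4 + 7×2 + 2×5 = 32
  P2 (cap 15, load 12): #3, #4 — cost 7×4 + 5×13 = 93
  Shipping 125, fixed 173 → total 298.
  Any other capacity-feasible assignment to {P1, P2} ships for at least 125.
Total demand is 23 and no other set of sites has combined capacity ≥ 23, so {P1, P2} is the only feasible choice of open sites. Minimum: 298.

298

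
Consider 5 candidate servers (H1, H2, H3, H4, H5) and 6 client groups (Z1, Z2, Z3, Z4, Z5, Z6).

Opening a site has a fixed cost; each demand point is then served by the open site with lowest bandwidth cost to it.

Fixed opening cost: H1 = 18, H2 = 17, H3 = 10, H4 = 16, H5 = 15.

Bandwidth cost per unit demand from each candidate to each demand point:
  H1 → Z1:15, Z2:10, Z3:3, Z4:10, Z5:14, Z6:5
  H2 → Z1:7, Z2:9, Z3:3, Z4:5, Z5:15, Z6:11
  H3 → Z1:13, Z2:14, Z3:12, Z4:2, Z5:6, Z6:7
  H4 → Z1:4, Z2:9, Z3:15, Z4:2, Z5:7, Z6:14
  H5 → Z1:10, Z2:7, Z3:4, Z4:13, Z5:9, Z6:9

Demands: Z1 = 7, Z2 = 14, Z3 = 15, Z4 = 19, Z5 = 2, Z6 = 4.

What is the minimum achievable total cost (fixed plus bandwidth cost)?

Open {H1, H4, H5}: assign each demand point to its cheapest open site.
  Z1→H4 7×4=28, Z2→H5 14×7=98, Z3→H1 15×3=45, Z4→H4 19×2=38, Z5→H4 2×7=14, Z6→H1 4×5=20
  bandwidth cost 243, fixed 49 → total 292.
Compare {H1, H3, H4, H5}: bandwidth cost 241 + fixed 59 = 300.
Compare {H1, H4}: bandwidth cost 271 + fixed 34 = 305.
Compare {H4, H5}: bandwidth cost 274 + fixed 31 = 305.
All other subsets cost ≥ 300. Minimum total cost: 292.

292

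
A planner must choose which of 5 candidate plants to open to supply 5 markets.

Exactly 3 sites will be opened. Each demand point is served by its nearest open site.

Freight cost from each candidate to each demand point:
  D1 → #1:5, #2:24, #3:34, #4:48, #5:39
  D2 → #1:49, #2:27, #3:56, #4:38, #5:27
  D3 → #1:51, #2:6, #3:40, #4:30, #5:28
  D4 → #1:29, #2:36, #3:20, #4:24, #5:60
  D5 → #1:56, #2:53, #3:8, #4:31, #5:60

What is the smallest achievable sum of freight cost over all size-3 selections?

77

Open {D1, D3, D5}.
  #1→D1 5, #2→D3 6, #3→D5 8, #4→D3 30, #5→D3 28  ⇒ total 77.
Compare {D1, D3, D4}: total 83.
Compare {D1, D2, D5}: total 95.
No size-3 selection does better; minimum is 77.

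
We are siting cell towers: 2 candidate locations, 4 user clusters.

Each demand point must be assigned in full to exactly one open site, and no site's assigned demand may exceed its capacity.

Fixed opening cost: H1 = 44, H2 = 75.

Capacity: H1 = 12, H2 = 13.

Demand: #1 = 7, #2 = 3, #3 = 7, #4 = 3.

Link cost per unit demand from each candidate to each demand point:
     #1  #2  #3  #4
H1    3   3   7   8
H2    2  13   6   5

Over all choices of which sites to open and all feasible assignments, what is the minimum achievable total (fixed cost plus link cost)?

Open {H1, H2}; cheapest assignment that respects the capacities:
  H1 (cap 12, load 10): #2, #3 — cost 3×3 + 7×7 = 58
  H2 (cap 13, load 10): #1, #4 — cost 7×2 + 3×5 = 29
  Shipping 87, fixed 119 → total 206.
  Any other capacity-feasible assignment to {H1, H2} ships for at least 87.
Total demand is 20 and no other set of sites has combined capacity ≥ 20, so {H1, H2} is the only feasible choice of open sites. Minimum: 206.

206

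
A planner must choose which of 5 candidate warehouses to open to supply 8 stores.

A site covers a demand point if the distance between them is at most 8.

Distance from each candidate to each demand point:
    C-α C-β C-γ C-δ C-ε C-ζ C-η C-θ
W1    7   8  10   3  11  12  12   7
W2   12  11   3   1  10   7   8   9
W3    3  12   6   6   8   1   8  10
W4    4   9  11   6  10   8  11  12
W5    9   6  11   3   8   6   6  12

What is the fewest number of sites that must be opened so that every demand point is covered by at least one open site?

2

Coverage sets (demand points within 8 of each site):
  W1: {C-α, C-β, C-δ, C-θ}
  W2: {C-γ, C-δ, C-ζ, C-η}
  W3: {C-α, C-γ, C-δ, C-ε, C-ζ, C-η}
  W4: {C-α, C-δ, C-ζ}
  W5: {C-β, C-δ, C-ε, C-ζ, C-η}
No single site covers all 8 demand points.
But {W1, W3} covers everything, so the minimum is 2.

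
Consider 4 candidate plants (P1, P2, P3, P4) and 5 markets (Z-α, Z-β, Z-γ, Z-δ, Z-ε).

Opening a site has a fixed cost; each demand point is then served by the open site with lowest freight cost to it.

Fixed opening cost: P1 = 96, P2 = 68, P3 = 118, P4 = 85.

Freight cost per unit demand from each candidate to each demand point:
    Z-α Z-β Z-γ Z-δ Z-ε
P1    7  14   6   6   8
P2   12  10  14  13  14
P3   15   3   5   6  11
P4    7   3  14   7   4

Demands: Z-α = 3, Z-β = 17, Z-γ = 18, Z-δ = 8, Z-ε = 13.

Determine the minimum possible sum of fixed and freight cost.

461

Open {P1, P4}: assign each demand point to its cheapest open site.
  Z-α→P1 3×7=21, Z-β→P4 17×3=51, Z-γ→P1 18×6=108, Z-δ→P1 8×6=48, Z-ε→P4 13×4=52
  freight cost 280, fixed 181 → total 461.
Compare {P3, P4}: freight cost 262 + fixed 203 = 465.
Compare {P3}: freight cost 377 + fixed 118 = 495.
Compare {P4}: freight cost 432 + fixed 85 = 517.
All other subsets cost ≥ 465. Minimum total cost: 461.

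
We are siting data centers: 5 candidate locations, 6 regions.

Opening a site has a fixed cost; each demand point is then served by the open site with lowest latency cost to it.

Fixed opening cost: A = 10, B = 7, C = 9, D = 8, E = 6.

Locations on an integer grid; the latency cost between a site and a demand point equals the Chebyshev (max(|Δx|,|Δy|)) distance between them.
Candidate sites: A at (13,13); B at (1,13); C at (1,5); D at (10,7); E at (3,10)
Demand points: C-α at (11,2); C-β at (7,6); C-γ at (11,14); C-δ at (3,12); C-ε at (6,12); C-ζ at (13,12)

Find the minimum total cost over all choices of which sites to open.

Open {A, E}: assign each demand point to its cheapest open site.
  C-α→E 8, C-β→E 4, C-γ→A 2, C-δ→E 2, C-ε→E 3, C-ζ→A 1
  latency cost 20, fixed 16 → total 36.
Compare {D, E}: latency cost 25 + fixed 14 = 39.
Compare {D}: latency cost 32 + fixed 8 = 40.
Compare {A, D, E}: latency cost 16 + fixed 24 = 40.
All other subsets cost ≥ 39. Minimum total cost: 36.

36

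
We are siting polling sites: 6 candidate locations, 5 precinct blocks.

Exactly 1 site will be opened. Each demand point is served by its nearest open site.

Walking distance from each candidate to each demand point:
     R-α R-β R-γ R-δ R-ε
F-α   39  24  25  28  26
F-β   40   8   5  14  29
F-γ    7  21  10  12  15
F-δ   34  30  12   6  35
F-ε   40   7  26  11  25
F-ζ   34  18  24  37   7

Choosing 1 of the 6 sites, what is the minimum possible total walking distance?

Open {F-γ}.
  R-α→F-γ 7, R-β→F-γ 21, R-γ→F-γ 10, R-δ→F-γ 12, R-ε→F-γ 15  ⇒ total 65.
Compare {F-β}: total 96.
Compare {F-ε}: total 109.
No size-1 selection does better; minimum is 65.

65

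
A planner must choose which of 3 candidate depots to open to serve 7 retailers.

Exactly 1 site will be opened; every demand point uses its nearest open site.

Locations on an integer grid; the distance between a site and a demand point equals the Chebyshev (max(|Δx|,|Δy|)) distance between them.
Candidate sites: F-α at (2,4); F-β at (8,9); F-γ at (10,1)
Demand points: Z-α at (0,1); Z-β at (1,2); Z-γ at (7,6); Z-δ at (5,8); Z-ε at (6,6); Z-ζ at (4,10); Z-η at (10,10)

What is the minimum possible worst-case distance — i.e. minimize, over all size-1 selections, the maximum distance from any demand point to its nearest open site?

Open {F-α}.
  Farthest demand point is Z-η at distance 8 (to F-α); all others are ≤ 8.
With {F-β} the worst case is 8.
With {F-γ} the worst case is 10.
No size-1 selection achieves below 8.

8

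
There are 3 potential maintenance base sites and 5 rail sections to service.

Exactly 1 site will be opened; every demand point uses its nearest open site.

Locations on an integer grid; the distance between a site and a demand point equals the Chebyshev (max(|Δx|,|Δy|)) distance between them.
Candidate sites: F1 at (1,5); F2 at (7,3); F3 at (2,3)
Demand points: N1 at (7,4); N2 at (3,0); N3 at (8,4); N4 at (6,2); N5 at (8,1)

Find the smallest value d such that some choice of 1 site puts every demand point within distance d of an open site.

Open {F2}.
  Farthest demand point is N2 at distance 4 (to F2); all others are ≤ 4.
With {F3} the worst case is 6.
With {F1} the worst case is 7.
No size-1 selection achieves below 4.

4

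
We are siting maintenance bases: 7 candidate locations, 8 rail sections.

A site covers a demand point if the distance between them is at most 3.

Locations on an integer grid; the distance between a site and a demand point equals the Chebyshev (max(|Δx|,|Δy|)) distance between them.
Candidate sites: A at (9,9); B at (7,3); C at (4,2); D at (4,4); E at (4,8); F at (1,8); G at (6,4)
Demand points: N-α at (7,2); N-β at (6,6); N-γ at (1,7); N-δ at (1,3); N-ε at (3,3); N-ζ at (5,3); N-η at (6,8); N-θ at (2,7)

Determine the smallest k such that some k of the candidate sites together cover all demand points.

2

Coverage sets (demand points within 3 of each site):
  A: {N-β, N-η}
  B: {N-α, N-β, N-ζ}
  C: {N-α, N-δ, N-ε, N-ζ}
  D: {N-α, N-β, N-γ, N-δ, N-ε, N-ζ, N-θ}
  E: {N-β, N-γ, N-η, N-θ}
  F: {N-γ, N-θ}
  G: {N-α, N-β, N-ε, N-ζ}
No single site covers all 8 demand points.
But {A, D} covers everything, so the minimum is 2.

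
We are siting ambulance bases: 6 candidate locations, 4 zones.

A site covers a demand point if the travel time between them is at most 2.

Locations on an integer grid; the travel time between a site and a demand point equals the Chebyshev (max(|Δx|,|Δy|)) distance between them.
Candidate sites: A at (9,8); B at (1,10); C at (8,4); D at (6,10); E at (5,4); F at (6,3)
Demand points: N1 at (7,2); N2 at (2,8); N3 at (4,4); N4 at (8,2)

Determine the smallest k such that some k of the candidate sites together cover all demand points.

2

Coverage sets (demand points within 2 of each site):
  A: {}
  B: {N2}
  C: {N1, N4}
  D: {}
  E: {N1, N3}
  F: {N1, N3, N4}
No single site covers all 4 demand points.
But {B, F} covers everything, so the minimum is 2.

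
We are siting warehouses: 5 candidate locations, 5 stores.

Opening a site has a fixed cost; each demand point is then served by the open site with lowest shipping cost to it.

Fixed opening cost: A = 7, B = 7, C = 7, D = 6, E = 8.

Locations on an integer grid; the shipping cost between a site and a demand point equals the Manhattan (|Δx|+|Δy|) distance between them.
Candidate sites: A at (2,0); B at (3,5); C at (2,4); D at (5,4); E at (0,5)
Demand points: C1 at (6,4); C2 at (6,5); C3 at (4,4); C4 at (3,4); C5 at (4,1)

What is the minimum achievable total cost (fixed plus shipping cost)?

Open {D}: assign each demand point to its cheapest open site.
  C1→D 1, C2→D 2, C3→D 1, C4→D 2, C5→D 4
  shipping cost 10, fixed 6 → total 16.
Compare {B}: shipping cost 15 + fixed 7 = 22.
Compare {A, D}: shipping cost 9 + fixed 13 = 22.
Compare {B, D}: shipping cost 9 + fixed 13 = 22.
All other subsets cost ≥ 22. Minimum total cost: 16.

16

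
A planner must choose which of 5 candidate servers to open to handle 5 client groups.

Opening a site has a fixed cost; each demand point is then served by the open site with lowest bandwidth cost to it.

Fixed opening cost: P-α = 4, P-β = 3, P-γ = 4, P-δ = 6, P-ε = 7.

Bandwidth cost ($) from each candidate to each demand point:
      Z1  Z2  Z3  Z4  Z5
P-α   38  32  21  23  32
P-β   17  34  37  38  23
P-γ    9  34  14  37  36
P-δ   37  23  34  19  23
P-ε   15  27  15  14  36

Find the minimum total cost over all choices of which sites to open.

Open {P-γ, P-δ}: assign each demand point to its cheapest open site.
  Z1→P-γ 9, Z2→P-δ 23, Z3→P-γ 14, Z4→P-δ 19, Z5→P-δ 23
  bandwidth cost 88, fixed 10 → total 98.
Compare {P-γ, P-δ, P-ε}: bandwidth cost 83 + fixed 17 = 100.
Compare {P-β, P-γ, P-δ}: bandwidth cost 88 + fixed 13 = 101.
Compare {P-β, P-γ, P-ε}: bandwidth cost 87 + fixed 14 = 101.
All other subsets cost ≥ 100. Minimum total cost: 98.

98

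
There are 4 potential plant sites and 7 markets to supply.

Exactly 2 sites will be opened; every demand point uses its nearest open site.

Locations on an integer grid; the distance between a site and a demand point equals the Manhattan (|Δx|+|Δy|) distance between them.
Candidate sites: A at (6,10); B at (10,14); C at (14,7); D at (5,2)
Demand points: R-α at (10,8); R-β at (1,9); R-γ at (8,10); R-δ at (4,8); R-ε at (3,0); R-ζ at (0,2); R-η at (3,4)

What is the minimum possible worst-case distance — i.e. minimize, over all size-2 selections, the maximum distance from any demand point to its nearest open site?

6

Open {A, D}.
  Farthest demand point is R-α at distance 6 (to A); all others are ≤ 6.
With {B, D} the worst case is 11.
With {C, D} the worst case is 11.
No size-2 selection achieves below 6.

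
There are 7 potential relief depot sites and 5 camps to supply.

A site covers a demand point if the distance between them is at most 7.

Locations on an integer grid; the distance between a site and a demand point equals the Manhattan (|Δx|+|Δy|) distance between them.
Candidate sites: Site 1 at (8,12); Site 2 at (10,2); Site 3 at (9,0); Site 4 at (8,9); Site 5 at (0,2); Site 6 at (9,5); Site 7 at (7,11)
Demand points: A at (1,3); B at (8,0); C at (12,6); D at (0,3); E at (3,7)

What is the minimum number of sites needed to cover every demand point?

Coverage sets (demand points within 7 of each site):
  Site 1: {}
  Site 2: {B, C}
  Site 3: {B}
  Site 4: {C, E}
  Site 5: {A, D}
  Site 6: {B, C}
  Site 7: {}
No 2 sites suffice: every size-2 union leaves at least one demand point uncovered.
But {Site 2, Site 4, Site 5} covers everything, so the minimum is 3.

3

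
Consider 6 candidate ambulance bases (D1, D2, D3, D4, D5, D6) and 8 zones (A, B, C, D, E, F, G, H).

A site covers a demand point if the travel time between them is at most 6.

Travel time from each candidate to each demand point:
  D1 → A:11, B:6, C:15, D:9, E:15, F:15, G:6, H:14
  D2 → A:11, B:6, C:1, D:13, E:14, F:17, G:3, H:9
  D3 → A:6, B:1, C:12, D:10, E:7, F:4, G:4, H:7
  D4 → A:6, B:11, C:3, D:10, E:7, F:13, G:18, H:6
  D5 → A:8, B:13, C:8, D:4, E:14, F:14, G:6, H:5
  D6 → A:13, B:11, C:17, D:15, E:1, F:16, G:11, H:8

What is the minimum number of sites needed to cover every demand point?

4

Coverage sets (demand points within 6 of each site):
  D1: {B, G}
  D2: {B, C, G}
  D3: {A, B, F, G}
  D4: {A, C, H}
  D5: {D, G, H}
  D6: {E}
No 3 sites suffice: every size-3 union leaves at least one demand point uncovered.
But {D2, D3, D5, D6} covers everything, so the minimum is 4.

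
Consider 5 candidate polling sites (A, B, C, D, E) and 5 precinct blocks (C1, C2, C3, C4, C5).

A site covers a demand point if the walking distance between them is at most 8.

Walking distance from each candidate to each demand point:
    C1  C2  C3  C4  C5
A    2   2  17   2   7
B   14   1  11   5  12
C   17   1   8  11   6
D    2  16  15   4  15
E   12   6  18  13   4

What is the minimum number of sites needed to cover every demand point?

Coverage sets (demand points within 8 of each site):
  A: {C1, C2, C4, C5}
  B: {C2, C4}
  C: {C2, C3, C5}
  D: {C1, C4}
  E: {C2, C5}
No single site covers all 5 demand points.
But {A, C} covers everything, so the minimum is 2.

2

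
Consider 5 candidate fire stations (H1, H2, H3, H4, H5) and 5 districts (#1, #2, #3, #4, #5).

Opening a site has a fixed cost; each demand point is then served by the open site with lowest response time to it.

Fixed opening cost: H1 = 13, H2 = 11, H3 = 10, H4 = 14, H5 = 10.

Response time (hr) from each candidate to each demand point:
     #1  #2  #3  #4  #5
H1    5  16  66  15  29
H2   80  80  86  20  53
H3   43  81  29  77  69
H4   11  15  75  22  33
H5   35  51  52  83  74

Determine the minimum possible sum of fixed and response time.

117

Open {H1, H3}: assign each demand point to its cheapest open site.
  #1→H1 5, #2→H1 16, #3→H3 29, #4→H1 15, #5→H1 29
  response time 94, fixed 23 → total 117.
Compare {H1, H3, H5}: response time 94 + fixed 33 = 127.
Compare {H1, H2, H3}: response time 94 + fixed 34 = 128.
Compare {H1, H3, H4}: response time 93 + fixed 37 = 130.
All other subsets cost ≥ 127. Minimum total cost: 117.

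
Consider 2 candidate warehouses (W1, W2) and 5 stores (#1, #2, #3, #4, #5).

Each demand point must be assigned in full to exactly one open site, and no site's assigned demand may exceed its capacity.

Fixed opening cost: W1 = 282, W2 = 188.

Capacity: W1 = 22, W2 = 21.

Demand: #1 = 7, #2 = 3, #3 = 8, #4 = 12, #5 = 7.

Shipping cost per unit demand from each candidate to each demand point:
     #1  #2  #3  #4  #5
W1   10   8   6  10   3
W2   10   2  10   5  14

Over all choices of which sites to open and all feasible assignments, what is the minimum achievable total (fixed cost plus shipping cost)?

675

Open {W1, W2}; cheapest assignment that respects the capacities:
  W1 (cap 22, load 22): #1, #3, #5 — cost 7×10 + 8×6 + 7×3 = 139
  W2 (cap 21, load 15): #2, #4 — cost 3×2 + 12×5 = 66
  Shipping 205, fixed 470 → total 675.
  Any other capacity-feasible assignment to {W1, W2} ships for at least 205.
Total demand is 37 and no other set of sites has combined capacity ≥ 37, so {W1, W2} is the only feasible choice of open sites. Minimum: 675.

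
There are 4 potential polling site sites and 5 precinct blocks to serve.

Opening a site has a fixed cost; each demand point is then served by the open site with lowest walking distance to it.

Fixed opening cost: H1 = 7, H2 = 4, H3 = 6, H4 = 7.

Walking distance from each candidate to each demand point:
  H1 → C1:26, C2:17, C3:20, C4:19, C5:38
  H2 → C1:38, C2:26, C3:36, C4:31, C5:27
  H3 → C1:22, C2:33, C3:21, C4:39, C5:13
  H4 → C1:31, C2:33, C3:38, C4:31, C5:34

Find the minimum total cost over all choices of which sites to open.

104

Open {H1, H3}: assign each demand point to its cheapest open site.
  C1→H3 22, C2→H1 17, C3→H1 20, C4→H1 19, C5→H3 13
  walking distance 91, fixed 13 → total 104.
Compare {H1, H2, H3}: walking distance 91 + fixed 17 = 108.
Compare {H1, H3, H4}: walking distance 91 + fixed 20 = 111.
Compare {H1, H2, H3, H4}: walking distance 91 + fixed 24 = 115.
All other subsets cost ≥ 108. Minimum total cost: 104.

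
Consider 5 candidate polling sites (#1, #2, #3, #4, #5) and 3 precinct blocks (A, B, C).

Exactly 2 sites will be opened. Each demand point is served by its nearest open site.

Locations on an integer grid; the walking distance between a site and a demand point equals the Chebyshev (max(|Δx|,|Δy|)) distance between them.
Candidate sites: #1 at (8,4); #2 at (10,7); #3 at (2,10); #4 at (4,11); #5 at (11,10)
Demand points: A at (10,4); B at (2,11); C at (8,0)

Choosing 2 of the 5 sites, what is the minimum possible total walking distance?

7

Open {#1, #3}.
  A→#1 2, B→#3 1, C→#1 4  ⇒ total 7.
Compare {#1, #4}: total 8.
Compare {#2, #3}: total 11.
No size-2 selection does better; minimum is 7.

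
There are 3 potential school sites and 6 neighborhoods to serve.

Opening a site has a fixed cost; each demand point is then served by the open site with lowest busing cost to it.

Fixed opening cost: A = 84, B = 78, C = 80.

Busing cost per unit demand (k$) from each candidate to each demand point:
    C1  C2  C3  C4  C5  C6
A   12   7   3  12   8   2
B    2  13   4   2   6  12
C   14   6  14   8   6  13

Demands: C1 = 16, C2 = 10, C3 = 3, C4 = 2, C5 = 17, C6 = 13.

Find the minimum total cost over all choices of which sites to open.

405

Open {A, B}: assign each demand point to its cheapest open site.
  C1→B 16×2=32, C2→A 10×7=70, C3→A 3×3=9, C4→B 2×2=4, C5→B 17×6=102, C6→A 13×2=26
  busing cost 243, fixed 162 → total 405.
Compare {A, B, C}: busing cost 233 + fixed 242 = 475.
Compare {B}: busing cost 436 + fixed 78 = 514.
Compare {B, C}: busing cost 366 + fixed 158 = 524.
All other subsets cost ≥ 475. Minimum total cost: 405.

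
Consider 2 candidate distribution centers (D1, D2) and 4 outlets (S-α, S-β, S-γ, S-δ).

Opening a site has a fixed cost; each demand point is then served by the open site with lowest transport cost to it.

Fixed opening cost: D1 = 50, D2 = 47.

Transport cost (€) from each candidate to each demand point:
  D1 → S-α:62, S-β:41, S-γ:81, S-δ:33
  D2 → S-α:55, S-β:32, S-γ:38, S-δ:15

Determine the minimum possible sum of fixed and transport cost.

Open {D2}: assign each demand point to its cheapest open site.
  S-α→D2 55, S-β→D2 32, S-γ→D2 38, S-δ→D2 15
  transport cost 140, fixed 47 → total 187.
Compare {D1, D2}: transport cost 140 + fixed 97 = 237.
Compare {D1}: transport cost 217 + fixed 50 = 267.

187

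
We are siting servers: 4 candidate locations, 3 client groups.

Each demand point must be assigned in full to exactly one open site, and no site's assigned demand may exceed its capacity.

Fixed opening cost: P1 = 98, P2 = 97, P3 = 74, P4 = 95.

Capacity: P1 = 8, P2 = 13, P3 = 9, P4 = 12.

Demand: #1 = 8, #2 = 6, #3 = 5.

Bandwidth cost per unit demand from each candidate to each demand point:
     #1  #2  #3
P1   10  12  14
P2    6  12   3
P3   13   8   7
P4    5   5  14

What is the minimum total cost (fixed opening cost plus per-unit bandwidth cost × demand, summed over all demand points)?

Open {P2, P3}; cheapest assignment that respects the capacities:
  P2 (cap 13, load 13): #1, #3 — cost 8×6 + 5×3 = 63
  P3 (cap 9, load 6): #2 — cost 6×8 = 48
  Shipping 111, fixed 171 → total 282.
  Any other capacity-feasible assignment to {P2, P3} ships for at least 111.
Compare {P2, P4}: its best feasible assignment gives total 285.
Compare {P1, P2}: its best feasible assignment gives total 330.
Every other set of open sites that can feasibly serve all demand totals ≥ 285 even under its best assignment. Minimum: 282.

282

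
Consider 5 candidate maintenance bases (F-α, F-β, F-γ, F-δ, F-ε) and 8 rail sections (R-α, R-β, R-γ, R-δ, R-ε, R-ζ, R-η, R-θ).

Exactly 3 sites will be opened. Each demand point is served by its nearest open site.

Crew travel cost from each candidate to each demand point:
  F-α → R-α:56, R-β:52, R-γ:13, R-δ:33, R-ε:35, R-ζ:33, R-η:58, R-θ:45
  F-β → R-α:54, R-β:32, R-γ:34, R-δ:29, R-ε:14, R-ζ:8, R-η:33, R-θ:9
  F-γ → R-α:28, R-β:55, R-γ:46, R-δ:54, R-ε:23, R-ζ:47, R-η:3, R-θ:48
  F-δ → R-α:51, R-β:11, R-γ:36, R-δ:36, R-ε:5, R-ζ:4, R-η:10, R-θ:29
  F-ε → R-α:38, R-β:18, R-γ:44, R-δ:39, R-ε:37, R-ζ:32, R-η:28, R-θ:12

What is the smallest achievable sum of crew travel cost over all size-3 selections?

Open {F-β, F-γ, F-δ}.
  R-α→F-γ 28, R-β→F-δ 11, R-γ→F-β 34, R-δ→F-β 29, R-ε→F-δ 5, R-ζ→F-δ 4, R-η→F-γ 3, R-θ→F-β 9  ⇒ total 123.
Compare {F-α, F-γ, F-δ}: total 126.
Compare {F-α, F-δ, F-ε}: total 126.
No size-3 selection does better; minimum is 123.

123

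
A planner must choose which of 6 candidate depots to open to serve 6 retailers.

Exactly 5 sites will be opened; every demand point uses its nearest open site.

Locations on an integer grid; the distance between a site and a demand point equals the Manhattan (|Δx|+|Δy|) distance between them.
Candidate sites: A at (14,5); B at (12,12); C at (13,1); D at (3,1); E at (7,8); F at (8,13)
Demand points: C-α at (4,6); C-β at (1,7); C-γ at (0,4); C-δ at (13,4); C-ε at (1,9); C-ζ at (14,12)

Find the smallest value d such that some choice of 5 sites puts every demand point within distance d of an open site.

Open {A, B, C, D, E}.
  Farthest demand point is C-β at distance 7 (to E); all others are ≤ 7.
With {A, B, D, E, F} the worst case is 7.
With {A, C, D, E, F} the worst case is 7.
No size-5 selection achieves below 7.

7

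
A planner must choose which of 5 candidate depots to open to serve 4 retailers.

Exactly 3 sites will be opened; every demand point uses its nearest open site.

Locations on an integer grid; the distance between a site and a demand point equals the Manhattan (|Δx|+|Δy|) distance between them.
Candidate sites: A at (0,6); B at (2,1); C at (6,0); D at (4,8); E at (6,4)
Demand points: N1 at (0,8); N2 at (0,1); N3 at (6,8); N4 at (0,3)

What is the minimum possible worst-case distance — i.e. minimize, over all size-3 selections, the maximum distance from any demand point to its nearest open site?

Open {A, B, D}.
  Farthest demand point is N4 at distance 3 (to A); all others are ≤ 3.
With {A, B, E} the worst case is 4.
With {B, C, D} the worst case is 4.
No size-3 selection achieves below 3.

3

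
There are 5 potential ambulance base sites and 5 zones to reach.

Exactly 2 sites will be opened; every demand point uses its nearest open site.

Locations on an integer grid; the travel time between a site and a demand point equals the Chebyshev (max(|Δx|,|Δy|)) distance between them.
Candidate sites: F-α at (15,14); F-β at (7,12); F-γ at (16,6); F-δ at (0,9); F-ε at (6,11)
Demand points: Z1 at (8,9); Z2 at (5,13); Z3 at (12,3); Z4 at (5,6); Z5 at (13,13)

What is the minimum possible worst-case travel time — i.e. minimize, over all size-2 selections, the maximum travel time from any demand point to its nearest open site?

6

Open {F-β, F-γ}.
  Farthest demand point is Z4 at travel time 6 (to F-β); all others are ≤ 6.
With {F-γ, F-ε} the worst case is 7.
With {F-α, F-ε} the worst case is 8.
No size-2 selection achieves below 6.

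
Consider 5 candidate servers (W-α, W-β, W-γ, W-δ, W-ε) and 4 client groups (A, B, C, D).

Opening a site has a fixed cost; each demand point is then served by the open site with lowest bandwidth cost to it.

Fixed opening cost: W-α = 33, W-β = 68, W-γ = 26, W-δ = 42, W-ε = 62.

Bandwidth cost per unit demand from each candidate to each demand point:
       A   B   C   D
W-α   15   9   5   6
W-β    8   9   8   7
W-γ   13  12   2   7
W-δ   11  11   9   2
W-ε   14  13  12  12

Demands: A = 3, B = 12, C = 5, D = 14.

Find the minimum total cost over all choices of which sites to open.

Open {W-α, W-δ}: assign each demand point to its cheapest open site.
  A→W-δ 3×11=33, B→W-α 12×9=108, C→W-α 5×5=25, D→W-δ 14×2=28
  bandwidth cost 194, fixed 75 → total 269.
Compare {W-γ, W-δ}: bandwidth cost 203 + fixed 68 = 271.
Compare {W-δ}: bandwidth cost 238 + fixed 42 = 280.
Compare {W-α, W-γ, W-δ}: bandwidth cost 179 + fixed 101 = 280.
All other subsets cost ≥ 271. Minimum total cost: 269.

269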